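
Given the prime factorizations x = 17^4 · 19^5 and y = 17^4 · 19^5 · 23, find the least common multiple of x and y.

4756544085317

max exponent per prime: 17^4 · 19^5 · 23 = 4756544085317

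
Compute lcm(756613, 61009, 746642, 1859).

lcm(756613, 61009) = 756613·61009/gcd = 46160202517/169 = 273137293
lcm(273137293, 746642) = 273137293·746642/gcd = 203935774720106/169 = 1206720560474
lcm(1206720560474, 1859) = 1206720560474·1859/gcd = 2243293521921166/1859 = 1206720560474

1206720560474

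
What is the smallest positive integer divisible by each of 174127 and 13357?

2325814339

gcd first: 174127 = 13·13357 + 486; 13357 = 27·486 + 235; 486 = 2·235 + 16; 235 = 14·16 + 11; 16 = 1·11 + 5; 11 = 2·5 + 1; 5 = 5·1 + 0 → gcd = 1
lcm = 174127·13357/gcd = 2325814339/1 = 2325814339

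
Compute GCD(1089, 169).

Euclid: 1089 = 6·169 + 75; 169 = 2·75 + 19; 75 = 3·19 + 18; 19 = 1·18 + 1; 18 = 18·1 + 0. Last nonzero remainder: 1.

1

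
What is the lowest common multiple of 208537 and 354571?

gcd first: 354571 = 1·208537 + 146034; 208537 = 1·146034 + 62503; 146034 = 2·62503 + 21028; 62503 = 2·21028 + 20447; 21028 = 1·20447 + 581; 20447 = 35·581 + 112; 581 = 5·112 + 21; 112 = 5·21 + 7; 21 = 3·7 + 0 → gcd = 7
lcm = 208537·354571/gcd = 73941172627/7 = 10563024661

10563024661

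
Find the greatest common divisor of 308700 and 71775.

225

Euclid: 308700 = 4·71775 + 21600; 71775 = 3·21600 + 6975; 21600 = 3·6975 + 675; 6975 = 10·675 + 225; 675 = 3·225 + 0. Last nonzero remainder: 225.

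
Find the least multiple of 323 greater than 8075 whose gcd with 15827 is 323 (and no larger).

8398

15827 = 323·49. Any k with gcd(k, 15827) = 323 is a multiple of 323, say 323s, with s coprime to 49.
Need s > 8075/323, so s ≥ 26. First s ≥ 26 with gcd(s, 49) = 1 is s = 26. Thus k = 323·26 = 8398.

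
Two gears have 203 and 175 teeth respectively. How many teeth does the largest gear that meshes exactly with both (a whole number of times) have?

203 = 7 · 29
175 = 5² · 7
Common: 7 = 7

7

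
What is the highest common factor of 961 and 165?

1

961 = 31²
165 = 3 · 5 · 11
Common: 1 = 1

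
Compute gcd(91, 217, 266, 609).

7

91 = 7 · 13; 217 = 7 · 31; 266 = 2 · 7 · 19; 609 = 3 · 7 · 29
gcd takes min exponent of each prime: 7 = 7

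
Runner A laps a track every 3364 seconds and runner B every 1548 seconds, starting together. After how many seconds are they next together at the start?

1301868

gcd first: 3364 = 2·1548 + 268; 1548 = 5·268 + 208; 268 = 1·208 + 60; 208 = 3·60 + 28; 60 = 2·28 + 4; 28 = 7·4 + 0 → gcd = 4
lcm = 3364·1548/gcd = 5207472/4 = 1301868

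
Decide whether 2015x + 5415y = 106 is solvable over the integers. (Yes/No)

No

By Bézout, 2015x + 5415y = 106 has integer solutions iff gcd(2015, 5415) | 106.
Euclid: 5415 = 2·2015 + 1385; 2015 = 1·1385 + 630; 1385 = 2·630 + 125; 630 = 5·125 + 5; 125 = 25·5 + 0. gcd = 5; 106 mod 5 = 1. No.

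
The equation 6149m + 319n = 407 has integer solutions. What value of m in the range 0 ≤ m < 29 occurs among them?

1

Reduce mod 319: 6149m ≡ 407 (mod 319). With g = gcd(6149, 319) = 11 dividing 407, divide through: 559m ≡ 37 (mod 29).
Since gcd(559, 29) = 1, m ≡ 37·(559)⁻¹ ≡ 1 (mod 29). Smallest non-negative: 1.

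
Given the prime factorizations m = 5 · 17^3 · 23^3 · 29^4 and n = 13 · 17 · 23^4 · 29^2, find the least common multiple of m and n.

max exponent per prime: 5 · 13 · 17^3 · 23^4 · 29^4 = 63206749467099745

63206749467099745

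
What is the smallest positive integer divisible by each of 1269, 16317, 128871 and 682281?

523240616619

1269 = 3³ · 47; 16317 = 3² · 7² · 37; 128871 = 3⁴ · 37 · 43; 682281 = 3² · 41 · 43²
lcm takes max exponent of each prime: 3⁴ · 7² · 37 · 41 · 43² · 47 = 523240616619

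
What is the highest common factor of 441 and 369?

Euclid: 441 = 1·369 + 72; 369 = 5·72 + 9; 72 = 8·9 + 0. Last nonzero remainder: 9.

9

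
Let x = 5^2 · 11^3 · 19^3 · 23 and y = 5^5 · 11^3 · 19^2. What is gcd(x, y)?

min exponent per shared prime: 5^2 · 11^3 · 19^2 = 12012275

12012275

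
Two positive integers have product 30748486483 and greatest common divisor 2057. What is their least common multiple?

14948219

For any two positive integers, gcd × lcm equals their product. Hence lcm = 30748486483 / 2057 = 14948219.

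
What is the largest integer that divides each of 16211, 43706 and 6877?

gcd(16211, 43706): 43706 = 2·16211 + 11284; 16211 = 1·11284 + 4927; 11284 = 2·4927 + 1430; 4927 = 3·1430 + 637; 1430 = 2·637 + 156; 637 = 4·156 + 13; 156 = 12·13 + 0 → 13
gcd(13, 6877): 6877 = 529·13 + 0 → 13

13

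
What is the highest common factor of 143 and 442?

13

143 = 11 · 13
442 = 2 · 13 · 17
Common: 13 = 13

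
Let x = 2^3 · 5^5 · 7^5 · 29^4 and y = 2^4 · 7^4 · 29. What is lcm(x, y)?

594363588350000

max exponent per prime: 2^4 · 5^5 · 7^5 · 29^4 = 594363588350000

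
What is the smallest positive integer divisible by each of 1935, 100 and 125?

1935 = 3² · 5 · 43; 100 = 2² · 5²; 125 = 5³
lcm takes max exponent of each prime: 2² · 3² · 5³ · 43 = 193500

193500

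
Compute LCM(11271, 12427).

484653

gcd first: 12427 = 1·11271 + 1156; 11271 = 9·1156 + 867; 1156 = 1·867 + 289; 867 = 3·289 + 0 → gcd = 289
lcm = 11271·12427/gcd = 140064717/289 = 484653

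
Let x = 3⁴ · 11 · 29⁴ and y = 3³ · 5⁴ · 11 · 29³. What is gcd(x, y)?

min exponent per shared prime: 3³ · 11 · 29³ = 7243533

7243533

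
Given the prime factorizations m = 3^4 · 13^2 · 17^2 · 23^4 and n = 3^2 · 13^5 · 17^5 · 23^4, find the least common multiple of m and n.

11949720059083144221

max exponent per prime: 3^4 · 13^5 · 17^5 · 23^4 = 11949720059083144221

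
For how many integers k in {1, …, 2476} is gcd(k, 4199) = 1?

4199 = 13·17·19. Inclusion–exclusion on these primes:
2476 − ⌊2476/13⌋ − ⌊2476/17⌋ − ⌊2476/19⌋ + ⌊2476/221⌋ + ⌊2476/247⌋ + ⌊2476/323⌋ − ⌊2476/4199⌋ = 2039

2039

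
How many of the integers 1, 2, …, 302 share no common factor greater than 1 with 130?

111

130 = 2·5·13. Inclusion–exclusion on these primes:
302 − ⌊302/2⌋ − ⌊302/5⌋ − ⌊302/13⌋ + ⌊302/10⌋ + ⌊302/26⌋ + ⌊302/65⌋ − ⌊302/130⌋ = 111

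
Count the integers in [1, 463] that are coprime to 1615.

1615 = 5·17·19. Inclusion–exclusion on these primes:
463 − ⌊463/5⌋ − ⌊463/17⌋ − ⌊463/19⌋ + ⌊463/85⌋ + ⌊463/95⌋ + ⌊463/323⌋ − ⌊463/1615⌋ = 330

330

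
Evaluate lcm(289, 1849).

534361

gcd first: 1849 = 6·289 + 115; 289 = 2·115 + 59; 115 = 1·59 + 56; 59 = 1·56 + 3; 56 = 18·3 + 2; 3 = 1·2 + 1; 2 = 2·1 + 0 → gcd = 1
lcm = 289·1849/gcd = 534361/1 = 534361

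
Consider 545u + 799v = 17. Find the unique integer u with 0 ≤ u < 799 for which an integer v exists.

714

gcd(545, 799) = 1 (Euclid: 799 = 1·545 + 254; 545 = 2·254 + 37; 254 = 6·37 + 32; 37 = 1·32 + 5; 32 = 6·5 + 2; 5 = 2·2 + 1; 2 = 2·1 + 0), and 1 | 17.
Extended Euclid: 545·(324) + 799·(-221) = 1. Scale by 17: u₀ = 5508.
General solution u = u₀ + 799t; reducing mod 799 gives u = 714 (and v = -487).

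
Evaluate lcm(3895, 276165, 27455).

192487005

lcm(3895, 276165) = 3895·276165/gcd = 1075662675/95 = 11322765
lcm(11322765, 27455) = 11322765·27455/gcd = 310866513075/1615 = 192487005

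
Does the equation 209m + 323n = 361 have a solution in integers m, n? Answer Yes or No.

gcd(209, 323): 323 = 1·209 + 114; 209 = 1·114 + 95; 114 = 1·95 + 19; 95 = 5·19 + 0 → 19
19 divides 361, so a solution exists.

Yes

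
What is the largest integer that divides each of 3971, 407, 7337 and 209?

11

3971 = 11 · 19²; 407 = 11 · 37; 7337 = 11 · 23 · 29; 209 = 11 · 19
gcd takes min exponent of each prime: 11 = 11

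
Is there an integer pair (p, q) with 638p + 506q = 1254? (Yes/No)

Yes

By Bézout, 638p + 506q = 1254 has integer solutions iff gcd(638, 506) | 1254.
Euclid: 638 = 1·506 + 132; 506 = 3·132 + 110; 132 = 1·110 + 22; 110 = 5·22 + 0. gcd = 22; 1254 mod 22 = 0. Yes.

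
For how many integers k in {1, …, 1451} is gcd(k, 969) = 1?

Prime factors of 969: 3, 17, 19. Count integers ≤ 1451 divisible by none of them.
By inclusion–exclusion: 1451 − ⌊1451/3⌋ − ⌊1451/17⌋ − ⌊1451/19⌋ + ⌊1451/51⌋ + ⌊1451/57⌋ + ⌊1451/323⌋ − ⌊1451/969⌋ = 863.

863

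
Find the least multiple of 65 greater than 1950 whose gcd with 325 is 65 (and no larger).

Multiples of 65 above 1950: 65·31, 65·32, … . Need the cofactor coprime to 325/65 = 5.
Checking s = 31, 32, … the first with gcd(s, 5) = 1 is s = 31, giving 2015.

2015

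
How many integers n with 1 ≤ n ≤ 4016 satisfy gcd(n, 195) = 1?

195 = 3·5·13. Inclusion–exclusion on these primes:
4016 − ⌊4016/3⌋ − ⌊4016/5⌋ − ⌊4016/13⌋ + ⌊4016/15⌋ + ⌊4016/39⌋ + ⌊4016/65⌋ − ⌊4016/195⌋ = 1977

1977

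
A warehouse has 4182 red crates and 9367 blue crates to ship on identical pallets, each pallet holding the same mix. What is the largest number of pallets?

4182 = 2 · 3 · 17 · 41
9367 = 17 · 19 · 29
Common: 17 = 17

17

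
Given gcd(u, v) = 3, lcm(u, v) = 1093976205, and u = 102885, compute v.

u·v = gcd·lcm = 3·1093976205 = 3281928615, so v = 3281928615/102885 = 31899.

31899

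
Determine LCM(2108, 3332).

2108 = 2² · 17 · 31; 3332 = 2² · 7² · 17
max exponents: 2² · 7² · 17 · 31 = 103292

103292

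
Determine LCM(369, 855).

gcd first: 855 = 2·369 + 117; 369 = 3·117 + 18; 117 = 6·18 + 9; 18 = 2·9 + 0 → gcd = 9
lcm = 369·855/gcd = 315495/9 = 35055

35055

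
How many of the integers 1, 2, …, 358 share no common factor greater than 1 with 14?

14 = 2·7. Inclusion–exclusion on these primes:
358 − ⌊358/2⌋ − ⌊358/7⌋ + ⌊358/14⌋ = 153

153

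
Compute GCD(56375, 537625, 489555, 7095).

55

gcd(56375, 537625): 537625 = 9·56375 + 30250; 56375 = 1·30250 + 26125; 30250 = 1·26125 + 4125; 26125 = 6·4125 + 1375; 4125 = 3·1375 + 0 → 1375
gcd(1375, 489555): 489555 = 356·1375 + 55; 1375 = 25·55 + 0 → 55
gcd(55, 7095): 7095 = 129·55 + 0 → 55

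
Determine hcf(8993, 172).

1

Euclid: 8993 = 52·172 + 49; 172 = 3·49 + 25; 49 = 1·25 + 24; 25 = 1·24 + 1; 24 = 24·1 + 0. Last nonzero remainder: 1.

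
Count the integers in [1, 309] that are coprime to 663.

663 = 3·13·17. Inclusion–exclusion on these primes:
309 − ⌊309/3⌋ − ⌊309/13⌋ − ⌊309/17⌋ + ⌊309/39⌋ + ⌊309/51⌋ + ⌊309/221⌋ − ⌊309/663⌋ = 179

179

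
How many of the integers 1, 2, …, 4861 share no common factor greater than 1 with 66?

Prime factors of 66: 2, 3, 11. Count integers ≤ 4861 divisible by none of them.
By inclusion–exclusion: 4861 − ⌊4861/2⌋ − ⌊4861/3⌋ − ⌊4861/11⌋ + ⌊4861/6⌋ + ⌊4861/22⌋ + ⌊4861/33⌋ − ⌊4861/66⌋ = 1474.

1474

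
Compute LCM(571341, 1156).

gcd first: 571341 = 494·1156 + 277; 1156 = 4·277 + 48; 277 = 5·48 + 37; 48 = 1·37 + 11; 37 = 3·11 + 4; 11 = 2·4 + 3; 4 = 1·3 + 1; 3 = 3·1 + 0 → gcd = 1
lcm = 571341·1156/gcd = 660470196/1 = 660470196

660470196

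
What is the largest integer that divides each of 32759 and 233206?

17

32759 = 17 · 41 · 47
233206 = 2 · 17 · 19³
Common: 17 = 17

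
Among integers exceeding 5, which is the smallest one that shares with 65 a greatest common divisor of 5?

gcd(m, 65) = 5 forces 5 | m; write m = 5s. Then gcd(5s, 5·13) = 5·gcd(s, 13), so need gcd(s, 13) = 1.
5s > 5 gives s ≥ 2. The least s ≥ 2 coprime to 13 is 2, so m = 5·2 = 10.

10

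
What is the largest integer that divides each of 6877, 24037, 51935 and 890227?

gcd(6877, 24037): 24037 = 3·6877 + 3406; 6877 = 2·3406 + 65; 3406 = 52·65 + 26; 65 = 2·26 + 13; 26 = 2·13 + 0 → 13
gcd(13, 51935): 51935 = 3995·13 + 0 → 13
gcd(13, 890227): 890227 = 68479·13 + 0 → 13

13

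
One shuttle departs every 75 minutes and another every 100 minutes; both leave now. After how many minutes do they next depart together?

300

75 = 3 · 5²; 100 = 2² · 5²
max exponents: 2² · 3 · 5² = 300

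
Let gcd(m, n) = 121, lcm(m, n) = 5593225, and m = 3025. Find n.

223729

m·n = gcd·lcm = 121·5593225 = 676780225, so n = 676780225/3025 = 223729.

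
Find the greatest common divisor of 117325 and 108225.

325

117325 = 5² · 13 · 19²
108225 = 3² · 5² · 13 · 37
Common: 5² · 13 = 325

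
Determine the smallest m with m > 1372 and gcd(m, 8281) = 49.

gcd(m, 8281) = 49 forces 49 | m; write m = 49s. Then gcd(49s, 49·169) = 49·gcd(s, 169), so need gcd(s, 169) = 1.
49s > 1372 gives s ≥ 29. The least s ≥ 29 coprime to 169 is 29, so m = 49·29 = 1421.

1421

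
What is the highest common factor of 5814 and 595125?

9

Euclid: 595125 = 102·5814 + 2097; 5814 = 2·2097 + 1620; 2097 = 1·1620 + 477; 1620 = 3·477 + 189; 477 = 2·189 + 99; 189 = 1·99 + 90; 99 = 1·90 + 9; 90 = 10·9 + 0. Last nonzero remainder: 9.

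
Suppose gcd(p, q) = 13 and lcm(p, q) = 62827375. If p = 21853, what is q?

37375

p·q = gcd·lcm = 13·62827375 = 816755875, so q = 816755875/21853 = 37375.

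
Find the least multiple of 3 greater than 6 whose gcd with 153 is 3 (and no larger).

12

gcd(x, 153) = 3 forces 3 | x; write x = 3s. Then gcd(3s, 3·51) = 3·gcd(s, 51), so need gcd(s, 51) = 1.
3s > 6 gives s ≥ 3. The least s ≥ 3 coprime to 51 is 4, so x = 3·4 = 12.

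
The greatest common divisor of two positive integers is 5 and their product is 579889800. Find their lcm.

115977960

For any two positive integers, gcd × lcm equals their product. Hence lcm = 579889800 / 5 = 115977960.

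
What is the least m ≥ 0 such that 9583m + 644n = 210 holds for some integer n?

14

Reduce mod 644: 9583m ≡ 210 (mod 644). With g = gcd(9583, 644) = 7 dividing 210, divide through: 1369m ≡ 30 (mod 92).
Since gcd(1369, 92) = 1, m ≡ 30·(1369)⁻¹ ≡ 14 (mod 92). Smallest non-negative: 14.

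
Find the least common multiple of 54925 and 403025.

885445925

54925 = 5² · 13³; 403025 = 5² · 7³ · 47
max exponents: 5² · 7³ · 13³ · 47 = 885445925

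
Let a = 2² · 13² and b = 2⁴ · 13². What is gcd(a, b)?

676

min exponent per shared prime: 2² · 13² = 676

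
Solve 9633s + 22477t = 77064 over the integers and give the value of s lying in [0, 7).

Reduce mod 22477: 9633s ≡ 77064 (mod 22477). With g = gcd(9633, 22477) = 3211 dividing 77064, divide through: 3s ≡ 24 (mod 7).
Since gcd(3, 7) = 1, s ≡ 24·(3)⁻¹ ≡ 1 (mod 7). Smallest non-negative: 1.

1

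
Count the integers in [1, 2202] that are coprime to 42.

42 = 2·3·7. Inclusion–exclusion on these primes:
2202 − ⌊2202/2⌋ − ⌊2202/3⌋ − ⌊2202/7⌋ + ⌊2202/6⌋ + ⌊2202/14⌋ + ⌊2202/21⌋ − ⌊2202/42⌋ = 629

629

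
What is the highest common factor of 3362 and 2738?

Euclid: 3362 = 1·2738 + 624; 2738 = 4·624 + 242; 624 = 2·242 + 140; 242 = 1·140 + 102; 140 = 1·102 + 38; 102 = 2·38 + 26; 38 = 1·26 + 12; 26 = 2·12 + 2; 12 = 6·2 + 0. Last nonzero remainder: 2.

2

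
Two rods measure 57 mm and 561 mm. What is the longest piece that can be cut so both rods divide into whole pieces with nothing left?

3

Euclid: 561 = 9·57 + 48; 57 = 1·48 + 9; 48 = 5·9 + 3; 9 = 3·3 + 0. Last nonzero remainder: 3.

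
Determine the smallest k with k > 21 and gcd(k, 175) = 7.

28

Multiples of 7 above 21: 7·4, 7·5, … . Need the cofactor coprime to 175/7 = 25.
Checking s = 4, 5, … the first with gcd(s, 25) = 1 is s = 4, giving 28.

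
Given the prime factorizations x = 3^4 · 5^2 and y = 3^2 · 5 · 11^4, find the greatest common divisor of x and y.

min exponent per shared prime: 3^2 · 5 = 45

45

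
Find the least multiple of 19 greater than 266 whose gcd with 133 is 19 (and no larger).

285

133 = 19·7. Any m with gcd(m, 133) = 19 is a multiple of 19, say 19s, with s coprime to 7.
Need s > 266/19, so s ≥ 15. First s ≥ 15 with gcd(s, 7) = 1 is s = 15. Thus m = 19·15 = 285.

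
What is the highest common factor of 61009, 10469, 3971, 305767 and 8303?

gcd(61009, 10469): 61009 = 5·10469 + 8664; 10469 = 1·8664 + 1805; 8664 = 4·1805 + 1444; 1805 = 1·1444 + 361; 1444 = 4·361 + 0 → 361
gcd(361, 3971): 3971 = 11·361 + 0 → 361
gcd(361, 305767): 305767 = 847·361 + 0 → 361
gcd(361, 8303): 8303 = 23·361 + 0 → 361

361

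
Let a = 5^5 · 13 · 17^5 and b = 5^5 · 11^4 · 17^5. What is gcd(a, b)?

min exponent per shared prime: 5^5 · 17^5 = 4437053125

4437053125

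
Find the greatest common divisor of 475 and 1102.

475 = 5² · 19
1102 = 2 · 19 · 29
Common: 19 = 19

19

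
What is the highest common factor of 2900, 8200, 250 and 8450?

gcd(2900, 8200): 8200 = 2·2900 + 2400; 2900 = 1·2400 + 500; 2400 = 4·500 + 400; 500 = 1·400 + 100; 400 = 4·100 + 0 → 100
gcd(100, 250): 250 = 2·100 + 50; 100 = 2·50 + 0 → 50
gcd(50, 8450): 8450 = 169·50 + 0 → 50

50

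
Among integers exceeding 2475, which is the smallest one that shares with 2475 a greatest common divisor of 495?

2970

Multiples of 495 above 2475: 495·6, 495·7, … . Need the cofactor coprime to 2475/495 = 5.
Checking s = 6, 7, … the first with gcd(s, 5) = 1 is s = 6, giving 2970.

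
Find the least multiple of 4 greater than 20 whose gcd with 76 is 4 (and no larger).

24

Multiples of 4 above 20: 4·6, 4·7, … . Need the cofactor coprime to 76/4 = 19.
Checking s = 6, 7, … the first with gcd(s, 19) = 1 is s = 6, giving 24.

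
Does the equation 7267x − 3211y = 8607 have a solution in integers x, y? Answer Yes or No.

No

By Bézout, 7267x − 3211y = 8607 has integer solutions iff gcd(7267, 3211) | 8607.
Euclid: 7267 = 2·3211 + 845; 3211 = 3·845 + 676; 845 = 1·676 + 169; 676 = 4·169 + 0. gcd = 169; 8607 mod 169 = 157. No.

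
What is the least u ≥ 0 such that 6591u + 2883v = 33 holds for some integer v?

346

Reduce mod 2883: 6591u ≡ 33 (mod 2883). With g = gcd(6591, 2883) = 3 dividing 33, divide through: 2197u ≡ 11 (mod 961).
Since gcd(2197, 961) = 1, u ≡ 11·(2197)⁻¹ ≡ 346 (mod 961). Smallest non-negative: 346.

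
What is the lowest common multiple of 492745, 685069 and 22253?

989924705

492745 = 5 · 11 · 17² · 31; 685069 = 7² · 11 · 31 · 41; 22253 = 7 · 11 · 17²
lcm takes max exponent of each prime: 5 · 7² · 11 · 17² · 31 · 41 = 989924705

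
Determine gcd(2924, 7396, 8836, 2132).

4

gcd(2924, 7396): 7396 = 2·2924 + 1548; 2924 = 1·1548 + 1376; 1548 = 1·1376 + 172; 1376 = 8·172 + 0 → 172
gcd(172, 8836): 8836 = 51·172 + 64; 172 = 2·64 + 44; 64 = 1·44 + 20; 44 = 2·20 + 4; 20 = 5·4 + 0 → 4
gcd(4, 2132): 2132 = 533·4 + 0 → 4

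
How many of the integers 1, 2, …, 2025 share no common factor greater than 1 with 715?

1360

Prime factors of 715: 5, 11, 13. Count integers ≤ 2025 divisible by none of them.
By inclusion–exclusion: 2025 − ⌊2025/5⌋ − ⌊2025/11⌋ − ⌊2025/13⌋ + ⌊2025/55⌋ + ⌊2025/65⌋ + ⌊2025/143⌋ − ⌊2025/715⌋ = 1360.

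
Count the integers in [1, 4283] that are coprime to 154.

Prime factors of 154: 2, 7, 11. Count integers ≤ 4283 divisible by none of them.
By inclusion–exclusion: 4283 − ⌊4283/2⌋ − ⌊4283/7⌋ − ⌊4283/11⌋ + ⌊4283/14⌋ + ⌊4283/22⌋ + ⌊4283/77⌋ − ⌊4283/154⌋ = 1669.

1669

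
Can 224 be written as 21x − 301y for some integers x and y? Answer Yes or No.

By Bézout, 21x − 301y = 224 has integer solutions iff gcd(21, 301) | 224.
Euclid: 301 = 14·21 + 7; 21 = 3·7 + 0. gcd = 7; 224 mod 7 = 0. Yes.

Yes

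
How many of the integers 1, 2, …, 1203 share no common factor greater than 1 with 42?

Prime factors of 42: 2, 3, 7. Count integers ≤ 1203 divisible by none of them.
By inclusion–exclusion: 1203 − ⌊1203/2⌋ − ⌊1203/3⌋ − ⌊1203/7⌋ + ⌊1203/6⌋ + ⌊1203/14⌋ + ⌊1203/21⌋ − ⌊1203/42⌋ = 344.

344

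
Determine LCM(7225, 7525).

gcd first: 7525 = 1·7225 + 300; 7225 = 24·300 + 25; 300 = 12·25 + 0 → gcd = 25
lcm = 7225·7525/gcd = 54368125/25 = 2174725

2174725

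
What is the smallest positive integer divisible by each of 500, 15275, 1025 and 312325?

12037005500

500 = 2² · 5³; 15275 = 5² · 13 · 47; 1025 = 5² · 41; 312325 = 5² · 13 · 31²
lcm takes max exponent of each prime: 2² · 5³ · 13 · 31² · 41 · 47 = 12037005500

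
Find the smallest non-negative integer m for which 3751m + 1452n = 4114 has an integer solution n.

gcd(3751, 1452) = 121 (Euclid: 3751 = 2·1452 + 847; 1452 = 1·847 + 605; 847 = 1·605 + 242; 605 = 2·242 + 121; 242 = 2·121 + 0), and 121 | 4114.
Extended Euclid: 3751·(-5) + 1452·(13) = 121. Scale by 34: m₀ = -170.
General solution m = m₀ + 12t; reducing mod 12 gives m = 10 (and n = -23).

10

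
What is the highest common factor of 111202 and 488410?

111202 = 2 · 7 · 13² · 47
488410 = 2 · 5 · 13² · 17²
Common: 2 · 13² = 338

338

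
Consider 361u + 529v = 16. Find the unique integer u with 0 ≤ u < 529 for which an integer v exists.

gcd(361, 529) = 1 (Euclid: 529 = 1·361 + 168; 361 = 2·168 + 25; 168 = 6·25 + 18; 25 = 1·18 + 7; 18 = 2·7 + 4; 7 = 1·4 + 3; 4 = 1·3 + 1; 3 = 3·1 + 0), and 1 | 16.
Extended Euclid: 361·(-148) + 529·(101) = 1. Scale by 16: u₀ = -2368.
General solution u = u₀ + 529t; reducing mod 529 gives u = 277 (and v = -189).

277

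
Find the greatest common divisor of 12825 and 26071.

Euclid: 26071 = 2·12825 + 421; 12825 = 30·421 + 195; 421 = 2·195 + 31; 195 = 6·31 + 9; 31 = 3·9 + 4; 9 = 2·4 + 1; 4 = 4·1 + 0. Last nonzero remainder: 1.

1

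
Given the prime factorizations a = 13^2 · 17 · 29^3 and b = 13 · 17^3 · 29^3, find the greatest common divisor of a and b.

min exponent per shared prime: 13 · 17 · 29^3 = 5389969

5389969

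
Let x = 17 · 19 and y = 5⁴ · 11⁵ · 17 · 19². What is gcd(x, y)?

min exponent per shared prime: 17 · 19 = 323

323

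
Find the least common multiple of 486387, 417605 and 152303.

1281629745

486387 = 3² · 11 · 17³; 417605 = 5 · 17⁴; 152303 = 17³ · 31
lcm takes max exponent of each prime: 3² · 5 · 11 · 17⁴ · 31 = 1281629745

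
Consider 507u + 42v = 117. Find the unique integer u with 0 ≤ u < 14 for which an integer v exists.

11

Reduce mod 42: 507u ≡ 117 (mod 42). With g = gcd(507, 42) = 3 dividing 117, divide through: 169u ≡ 39 (mod 14).
Since gcd(169, 14) = 1, u ≡ 39·(169)⁻¹ ≡ 11 (mod 14). Smallest non-negative: 11.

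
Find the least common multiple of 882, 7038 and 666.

12759894

882 = 2 · 3² · 7²; 7038 = 2 · 3² · 17 · 23; 666 = 2 · 3² · 37
lcm takes max exponent of each prime: 2 · 3² · 7² · 17 · 23 · 37 = 12759894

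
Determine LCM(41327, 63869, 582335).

lcm(41327, 63869) = 41327·63869/gcd = 2639514163/3757 = 702559
lcm(702559, 582335) = 702559·582335/gcd = 409124695265/3757 = 108896645

108896645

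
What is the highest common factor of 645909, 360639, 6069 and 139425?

gcd(645909, 360639): 645909 = 1·360639 + 285270; 360639 = 1·285270 + 75369; 285270 = 3·75369 + 59163; 75369 = 1·59163 + 16206; 59163 = 3·16206 + 10545; 16206 = 1·10545 + 5661; 10545 = 1·5661 + 4884; 5661 = 1·4884 + 777; 4884 = 6·777 + 222; 777 = 3·222 + 111; 222 = 2·111 + 0 → 111
gcd(111, 6069): 6069 = 54·111 + 75; 111 = 1·75 + 36; 75 = 2·36 + 3; 36 = 12·3 + 0 → 3
gcd(3, 139425): 139425 = 46475·3 + 0 → 3

3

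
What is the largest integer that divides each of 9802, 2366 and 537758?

338

9802 = 2 · 13² · 29; 2366 = 2 · 7 · 13²; 537758 = 2 · 13² · 37 · 43
gcd takes min exponent of each prime: 2 · 13² = 338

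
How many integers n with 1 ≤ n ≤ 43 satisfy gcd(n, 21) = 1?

25

21 = 3·7. Inclusion–exclusion on these primes:
43 − ⌊43/3⌋ − ⌊43/7⌋ + ⌊43/21⌋ = 25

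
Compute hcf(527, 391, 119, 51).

527 = 17 · 31; 391 = 17 · 23; 119 = 7 · 17; 51 = 3 · 17
gcd takes min exponent of each prime: 17 = 17

17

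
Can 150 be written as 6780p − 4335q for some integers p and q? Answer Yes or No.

Yes

gcd(6780, 4335): 6780 = 1·4335 + 2445; 4335 = 1·2445 + 1890; 2445 = 1·1890 + 555; 1890 = 3·555 + 225; 555 = 2·225 + 105; 225 = 2·105 + 15; 105 = 7·15 + 0 → 15
15 divides 150, so a solution exists.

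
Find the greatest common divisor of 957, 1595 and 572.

gcd(957, 1595): 1595 = 1·957 + 638; 957 = 1·638 + 319; 638 = 2·319 + 0 → 319
gcd(319, 572): 572 = 1·319 + 253; 319 = 1·253 + 66; 253 = 3·66 + 55; 66 = 1·55 + 11; 55 = 5·11 + 0 → 11

11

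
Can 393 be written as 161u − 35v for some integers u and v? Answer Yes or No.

gcd(161, 35): 161 = 4·35 + 21; 35 = 1·21 + 14; 21 = 1·14 + 7; 14 = 2·7 + 0 → 7
7 does not divide 393, so a solution does not exist.

No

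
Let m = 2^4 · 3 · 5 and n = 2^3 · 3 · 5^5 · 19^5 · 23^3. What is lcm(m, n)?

max exponent per prime: 2^4 · 3 · 5^5 · 19^5 · 23^3 = 4519004479950000

4519004479950000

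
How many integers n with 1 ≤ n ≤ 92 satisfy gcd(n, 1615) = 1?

1615 = 5·17·19. Inclusion–exclusion on these primes:
92 − ⌊92/5⌋ − ⌊92/17⌋ − ⌊92/19⌋ + ⌊92/85⌋ + ⌊92/95⌋ + ⌊92/323⌋ − ⌊92/1615⌋ = 66

66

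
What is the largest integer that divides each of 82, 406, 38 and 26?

2

gcd(82, 406): 406 = 4·82 + 78; 82 = 1·78 + 4; 78 = 19·4 + 2; 4 = 2·2 + 0 → 2
gcd(2, 38): 38 = 19·2 + 0 → 2
gcd(2, 26): 26 = 13·2 + 0 → 2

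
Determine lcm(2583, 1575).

64575

gcd first: 2583 = 1·1575 + 1008; 1575 = 1·1008 + 567; 1008 = 1·567 + 441; 567 = 1·441 + 126; 441 = 3·126 + 63; 126 = 2·63 + 0 → gcd = 63
lcm = 2583·1575/gcd = 4068225/63 = 64575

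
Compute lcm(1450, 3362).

2437450

1450 = 2 · 5² · 29; 3362 = 2 · 41²
max exponents: 2 · 5² · 29 · 41² = 2437450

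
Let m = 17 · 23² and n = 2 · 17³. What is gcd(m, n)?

min exponent per shared prime: 17 = 17

17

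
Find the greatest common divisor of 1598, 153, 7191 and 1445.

17

gcd(1598, 153): 1598 = 10·153 + 68; 153 = 2·68 + 17; 68 = 4·17 + 0 → 17
gcd(17, 7191): 7191 = 423·17 + 0 → 17
gcd(17, 1445): 1445 = 85·17 + 0 → 17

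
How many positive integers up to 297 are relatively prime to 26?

138

Prime factors of 26: 2, 13. Count integers ≤ 297 divisible by none of them.
By inclusion–exclusion: 297 − ⌊297/2⌋ − ⌊297/13⌋ + ⌊297/26⌋ = 138.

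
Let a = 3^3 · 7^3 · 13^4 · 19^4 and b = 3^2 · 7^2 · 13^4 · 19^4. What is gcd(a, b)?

1641445253721

min exponent per shared prime: 3^2 · 7^2 · 13^4 · 19^4 = 1641445253721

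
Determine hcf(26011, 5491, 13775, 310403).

19

gcd(26011, 5491): 26011 = 4·5491 + 4047; 5491 = 1·4047 + 1444; 4047 = 2·1444 + 1159; 1444 = 1·1159 + 285; 1159 = 4·285 + 19; 285 = 15·19 + 0 → 19
gcd(19, 13775): 13775 = 725·19 + 0 → 19
gcd(19, 310403): 310403 = 16337·19 + 0 → 19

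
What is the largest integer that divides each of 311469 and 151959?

3

Euclid: 311469 = 2·151959 + 7551; 151959 = 20·7551 + 939; 7551 = 8·939 + 39; 939 = 24·39 + 3; 39 = 13·3 + 0. Last nonzero remainder: 3.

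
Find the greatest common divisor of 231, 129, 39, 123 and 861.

3

gcd(231, 129): 231 = 1·129 + 102; 129 = 1·102 + 27; 102 = 3·27 + 21; 27 = 1·21 + 6; 21 = 3·6 + 3; 6 = 2·3 + 0 → 3
gcd(3, 39): 39 = 13·3 + 0 → 3
gcd(3, 123): 123 = 41·3 + 0 → 3
gcd(3, 861): 861 = 287·3 + 0 → 3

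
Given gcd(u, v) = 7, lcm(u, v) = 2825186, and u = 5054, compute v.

u·v = gcd·lcm = 7·2825186 = 19776302, so v = 19776302/5054 = 3913.

3913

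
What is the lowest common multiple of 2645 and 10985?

5811065

gcd first: 10985 = 4·2645 + 405; 2645 = 6·405 + 215; 405 = 1·215 + 190; 215 = 1·190 + 25; 190 = 7·25 + 15; 25 = 1·15 + 10; 15 = 1·10 + 5; 10 = 2·5 + 0 → gcd = 5
lcm = 2645·10985/gcd = 29055325/5 = 5811065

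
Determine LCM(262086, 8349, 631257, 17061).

262086 = 2 · 3 · 11² · 19²; 8349 = 3 · 11² · 23; 631257 = 3 · 11² · 37 · 47; 17061 = 3 · 11² · 47
lcm takes max exponent of each prime: 2 · 3 · 11² · 19² · 23 · 37 · 47 = 10482653742

10482653742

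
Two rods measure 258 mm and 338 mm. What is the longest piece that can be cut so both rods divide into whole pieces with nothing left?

2

Euclid: 338 = 1·258 + 80; 258 = 3·80 + 18; 80 = 4·18 + 8; 18 = 2·8 + 2; 8 = 4·2 + 0. Last nonzero remainder: 2.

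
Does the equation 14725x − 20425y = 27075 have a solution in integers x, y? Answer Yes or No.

Yes

By Bézout, 14725x − 20425y = 27075 has integer solutions iff gcd(14725, 20425) | 27075.
Euclid: 20425 = 1·14725 + 5700; 14725 = 2·5700 + 3325; 5700 = 1·3325 + 2375; 3325 = 1·2375 + 950; 2375 = 2·950 + 475; 950 = 2·475 + 0. gcd = 475; 27075 mod 475 = 0. Yes.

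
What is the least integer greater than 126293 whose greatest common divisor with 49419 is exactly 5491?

Multiples of 5491 above 126293: 5491·24, 5491·25, … . Need the cofactor coprime to 49419/5491 = 9.
Checking s = 24, 25, … the first with gcd(s, 9) = 1 is s = 25, giving 137275.

137275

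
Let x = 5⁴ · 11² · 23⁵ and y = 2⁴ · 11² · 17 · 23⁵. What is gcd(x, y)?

778797503

min exponent per shared prime: 11² · 23⁵ = 778797503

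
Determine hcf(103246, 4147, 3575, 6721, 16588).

gcd(103246, 4147): 103246 = 24·4147 + 3718; 4147 = 1·3718 + 429; 3718 = 8·429 + 286; 429 = 1·286 + 143; 286 = 2·143 + 0 → 143
gcd(143, 3575): 3575 = 25·143 + 0 → 143
gcd(143, 6721): 6721 = 47·143 + 0 → 143
gcd(143, 16588): 16588 = 116·143 + 0 → 143

143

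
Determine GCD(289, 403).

Euclid: 403 = 1·289 + 114; 289 = 2·114 + 61; 114 = 1·61 + 53; 61 = 1·53 + 8; 53 = 6·8 + 5; 8 = 1·5 + 3; 5 = 1·3 + 2; 3 = 1·2 + 1; 2 = 2·1 + 0. Last nonzero remainder: 1.

1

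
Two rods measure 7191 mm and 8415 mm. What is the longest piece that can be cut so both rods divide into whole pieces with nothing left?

7191 = 3² · 17 · 47
8415 = 3² · 5 · 11 · 17
Common: 3² · 17 = 153

153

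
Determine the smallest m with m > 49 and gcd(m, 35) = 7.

56

35 = 7·5. Any m with gcd(m, 35) = 7 is a multiple of 7, say 7s, with s coprime to 5.
Need s > 49/7, so s ≥ 8. First s ≥ 8 with gcd(s, 5) = 1 is s = 8. Thus m = 7·8 = 56.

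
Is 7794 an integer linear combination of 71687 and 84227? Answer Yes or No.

No

By Bézout, 71687u + 84227v = 7794 has integer solutions iff gcd(71687, 84227) | 7794.
Euclid: 84227 = 1·71687 + 12540; 71687 = 5·12540 + 8987; 12540 = 1·8987 + 3553; 8987 = 2·3553 + 1881; 3553 = 1·1881 + 1672; 1881 = 1·1672 + 209; 1672 = 8·209 + 0. gcd = 209; 7794 mod 209 = 61. No.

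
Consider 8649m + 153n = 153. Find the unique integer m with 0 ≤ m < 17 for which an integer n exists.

0

Reduce mod 153: 8649m ≡ 153 (mod 153). With g = gcd(8649, 153) = 9 dividing 153, divide through: 961m ≡ 17 (mod 17).
Since gcd(961, 17) = 1, m ≡ 17·(961)⁻¹ ≡ 0 (mod 17). Smallest non-negative: 0.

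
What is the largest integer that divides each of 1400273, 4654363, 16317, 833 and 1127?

49

1400273 = 7² · 17 · 41²; 4654363 = 7² · 43 · 47²; 16317 = 3² · 7² · 37; 833 = 7² · 17; 1127 = 7² · 23
gcd takes min exponent of each prime: 7² = 49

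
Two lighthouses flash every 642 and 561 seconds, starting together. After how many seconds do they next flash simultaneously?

120054

gcd first: 642 = 1·561 + 81; 561 = 6·81 + 75; 81 = 1·75 + 6; 75 = 12·6 + 3; 6 = 2·3 + 0 → gcd = 3
lcm = 642·561/gcd = 360162/3 = 120054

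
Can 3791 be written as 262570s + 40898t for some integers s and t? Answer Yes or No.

By Bézout, 262570s + 40898t = 3791 has integer solutions iff gcd(262570, 40898) | 3791.
Euclid: 262570 = 6·40898 + 17182; 40898 = 2·17182 + 6534; 17182 = 2·6534 + 4114; 6534 = 1·4114 + 2420; 4114 = 1·2420 + 1694; 2420 = 1·1694 + 726; 1694 = 2·726 + 242; 726 = 3·242 + 0. gcd = 242; 3791 mod 242 = 161. No.

No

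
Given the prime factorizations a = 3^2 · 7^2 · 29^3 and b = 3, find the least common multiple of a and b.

max exponent per prime: 3^2 · 7^2 · 29^3 = 10755549

10755549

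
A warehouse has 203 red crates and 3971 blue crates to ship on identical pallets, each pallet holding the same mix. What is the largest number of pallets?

1

Euclid: 3971 = 19·203 + 114; 203 = 1·114 + 89; 114 = 1·89 + 25; 89 = 3·25 + 14; 25 = 1·14 + 11; 14 = 1·11 + 3; 11 = 3·3 + 2; 3 = 1·2 + 1; 2 = 2·1 + 0. Last nonzero remainder: 1.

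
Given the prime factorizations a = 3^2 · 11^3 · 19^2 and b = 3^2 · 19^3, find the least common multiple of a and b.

82163961

max exponent per prime: 3^2 · 11^3 · 19^3 = 82163961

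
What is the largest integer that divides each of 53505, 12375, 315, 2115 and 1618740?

gcd(53505, 12375): 53505 = 4·12375 + 4005; 12375 = 3·4005 + 360; 4005 = 11·360 + 45; 360 = 8·45 + 0 → 45
gcd(45, 315): 315 = 7·45 + 0 → 45
gcd(45, 2115): 2115 = 47·45 + 0 → 45
gcd(45, 1618740): 1618740 = 35972·45 + 0 → 45

45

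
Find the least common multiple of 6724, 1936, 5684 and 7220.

8347267870480

lcm(6724, 1936) = 6724·1936/gcd = 13017664/4 = 3254416
lcm(3254416, 5684) = 3254416·5684/gcd = 18498100544/4 = 4624525136
lcm(4624525136, 7220) = 4624525136·7220/gcd = 33389071481920/4 = 8347267870480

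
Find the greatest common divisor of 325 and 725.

Euclid: 725 = 2·325 + 75; 325 = 4·75 + 25; 75 = 3·25 + 0. Last nonzero remainder: 25.

25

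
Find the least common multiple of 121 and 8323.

121 = 11²; 8323 = 7 · 29 · 41
max exponents: 7 · 11² · 29 · 41 = 1007083

1007083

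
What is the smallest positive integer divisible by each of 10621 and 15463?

gcd first: 15463 = 1·10621 + 4842; 10621 = 2·4842 + 937; 4842 = 5·937 + 157; 937 = 5·157 + 152; 157 = 1·152 + 5; 152 = 30·5 + 2; 5 = 2·2 + 1; 2 = 2·1 + 0 → gcd = 1
lcm = 10621·15463/gcd = 164232523/1 = 164232523

164232523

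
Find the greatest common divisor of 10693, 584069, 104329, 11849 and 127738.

289

10693 = 17² · 37; 584069 = 17² · 43 · 47; 104329 = 17² · 19²; 11849 = 17² · 41; 127738 = 2 · 13 · 17³
gcd takes min exponent of each prime: 17² = 289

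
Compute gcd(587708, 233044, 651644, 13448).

gcd(587708, 233044): 587708 = 2·233044 + 121620; 233044 = 1·121620 + 111424; 121620 = 1·111424 + 10196; 111424 = 10·10196 + 9464; 10196 = 1·9464 + 732; 9464 = 12·732 + 680; 732 = 1·680 + 52; 680 = 13·52 + 4; 52 = 13·4 + 0 → 4
gcd(4, 651644): 651644 = 162911·4 + 0 → 4
gcd(4, 13448): 13448 = 3362·4 + 0 → 4

4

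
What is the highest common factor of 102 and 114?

Euclid: 114 = 1·102 + 12; 102 = 8·12 + 6; 12 = 2·6 + 0. Last nonzero remainder: 6.

6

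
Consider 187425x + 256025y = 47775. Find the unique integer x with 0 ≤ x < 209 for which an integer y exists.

Reduce mod 256025: 187425x ≡ 47775 (mod 256025). With g = gcd(187425, 256025) = 1225 dividing 47775, divide through: 153x ≡ 39 (mod 209).
Since gcd(153, 209) = 1, x ≡ 39·(153)⁻¹ ≡ 115 (mod 209). Smallest non-negative: 115.

115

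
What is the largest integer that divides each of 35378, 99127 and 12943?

gcd(35378, 99127): 99127 = 2·35378 + 28371; 35378 = 1·28371 + 7007; 28371 = 4·7007 + 343; 7007 = 20·343 + 147; 343 = 2·147 + 49; 147 = 3·49 + 0 → 49
gcd(49, 12943): 12943 = 264·49 + 7; 49 = 7·7 + 0 → 7

7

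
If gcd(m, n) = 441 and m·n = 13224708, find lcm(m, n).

29988

gcd·lcm = product, so lcm = 13224708/441 = 29988.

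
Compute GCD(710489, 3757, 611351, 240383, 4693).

gcd(710489, 3757): 710489 = 189·3757 + 416; 3757 = 9·416 + 13; 416 = 32·13 + 0 → 13
gcd(13, 611351): 611351 = 47027·13 + 0 → 13
gcd(13, 240383): 240383 = 18491·13 + 0 → 13
gcd(13, 4693): 4693 = 361·13 + 0 → 13

13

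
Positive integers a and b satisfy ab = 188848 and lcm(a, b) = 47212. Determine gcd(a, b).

From gcd × lcm = ab: gcd = 188848 / 47212 = 4.

4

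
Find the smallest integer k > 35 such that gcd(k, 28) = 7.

gcd(k, 28) = 7 forces 7 | k; write k = 7s. Then gcd(7s, 7·4) = 7·gcd(s, 4), so need gcd(s, 4) = 1.
7s > 35 gives s ≥ 6. The least s ≥ 6 coprime to 4 is 7, so k = 7·7 = 49.

49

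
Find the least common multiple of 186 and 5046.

156426

gcd first: 5046 = 27·186 + 24; 186 = 7·24 + 18; 24 = 1·18 + 6; 18 = 3·6 + 0 → gcd = 6
lcm = 186·5046/gcd = 938556/6 = 156426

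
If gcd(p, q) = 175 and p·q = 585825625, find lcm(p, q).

For any two positive integers, gcd × lcm equals their product. Hence lcm = 585825625 / 175 = 3347575.

3347575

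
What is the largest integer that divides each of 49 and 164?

1

49 = 7²
164 = 2² · 41
Common: 1 = 1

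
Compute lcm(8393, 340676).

408470524

8393 = 7 · 11 · 109; 340676 = 2² · 7 · 23³
max exponents: 2² · 7 · 11 · 23³ · 109 = 408470524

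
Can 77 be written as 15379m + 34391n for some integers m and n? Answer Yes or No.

gcd(15379, 34391): 34391 = 2·15379 + 3633; 15379 = 4·3633 + 847; 3633 = 4·847 + 245; 847 = 3·245 + 112; 245 = 2·112 + 21; 112 = 5·21 + 7; 21 = 3·7 + 0 → 7
7 divides 77, so a solution exists.

Yes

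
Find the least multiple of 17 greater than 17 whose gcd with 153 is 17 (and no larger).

Multiples of 17 above 17: 17·2, 17·3, … . Need the cofactor coprime to 153/17 = 9.
Checking s = 2, 3, … the first with gcd(s, 9) = 1 is s = 2, giving 34.

34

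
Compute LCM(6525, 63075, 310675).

6525 = 3² · 5² · 29; 63075 = 3 · 5² · 29²; 310675 = 5² · 17² · 43
lcm takes max exponent of each prime: 3² · 5² · 17² · 29² · 43 = 2351499075

2351499075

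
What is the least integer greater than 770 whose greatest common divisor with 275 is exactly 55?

880

Multiples of 55 above 770: 55·15, 55·16, … . Need the cofactor coprime to 275/55 = 5.
Checking s = 15, 16, … the first with gcd(s, 5) = 1 is s = 16, giving 880.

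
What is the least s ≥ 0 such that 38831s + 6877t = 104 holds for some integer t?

396

Reduce mod 6877: 38831s ≡ 104 (mod 6877). With g = gcd(38831, 6877) = 13 dividing 104, divide through: 2987s ≡ 8 (mod 529).
Since gcd(2987, 529) = 1, s ≡ 8·(2987)⁻¹ ≡ 396 (mod 529). Smallest non-negative: 396.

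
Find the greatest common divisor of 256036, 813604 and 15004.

gcd(256036, 813604): 813604 = 3·256036 + 45496; 256036 = 5·45496 + 28556; 45496 = 1·28556 + 16940; 28556 = 1·16940 + 11616; 16940 = 1·11616 + 5324; 11616 = 2·5324 + 968; 5324 = 5·968 + 484; 968 = 2·484 + 0 → 484
gcd(484, 15004): 15004 = 31·484 + 0 → 484

484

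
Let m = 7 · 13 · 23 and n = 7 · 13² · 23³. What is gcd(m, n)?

2093

min exponent per shared prime: 7 · 13 · 23 = 2093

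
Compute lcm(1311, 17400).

gcd first: 17400 = 13·1311 + 357; 1311 = 3·357 + 240; 357 = 1·240 + 117; 240 = 2·117 + 6; 117 = 19·6 + 3; 6 = 2·3 + 0 → gcd = 3
lcm = 1311·17400/gcd = 22811400/3 = 7603800

7603800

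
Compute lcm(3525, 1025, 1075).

6214575

3525 = 3 · 5² · 47; 1025 = 5² · 41; 1075 = 5² · 43
lcm takes max exponent of each prime: 3 · 5² · 41 · 43 · 47 = 6214575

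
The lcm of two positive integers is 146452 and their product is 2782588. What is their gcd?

From gcd × lcm = ab: gcd = 2782588 / 146452 = 19.

19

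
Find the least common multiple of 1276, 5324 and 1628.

1276 = 2² · 11 · 29; 5324 = 2² · 11³; 1628 = 2² · 11 · 37
lcm takes max exponent of each prime: 2² · 11³ · 29 · 37 = 5712652

5712652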